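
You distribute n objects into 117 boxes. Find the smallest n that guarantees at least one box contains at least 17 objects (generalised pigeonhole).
n = (17 − 1)·117 + 1 = 1873

By the generalised pigeonhole principle, to guarantee some box contains ≥ r objects we need more than (r − 1) · k objects total. Threshold: n = (r − 1) · k + 1. With r = 17 and k = 117: n = 16 · 117 + 1 = 1872 + 1 = 1873. For n = 1872 = 16 · 117, we can put exactly 16 objects in every box, avoiding 17 in any single one — so 1873 is tight.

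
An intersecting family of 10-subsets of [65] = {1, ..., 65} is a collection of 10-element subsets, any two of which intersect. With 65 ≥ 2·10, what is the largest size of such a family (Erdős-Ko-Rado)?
max |F| = C(64, 9) = 27540584512

The Erdős-Ko-Rado theorem states: for n ≥ 2k, an intersecting family of k-subsets of an n-element set has size at most C(n − 1, k − 1), with equality for 'star' families {A ⊆ [n] : |A| = k, i ∈ A} (fix an element i). For n = 65, k = 10: C(64, 9) = 27540584512.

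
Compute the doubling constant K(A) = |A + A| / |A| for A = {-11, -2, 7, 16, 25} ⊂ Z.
K = |A + A| / |A| = 9/5

Enumerate A + A = {a + b : a, b ∈ A}. With |A| = 5, there are |A|^2 = 25 ordered sum pairs; collecting distinct values, A + A = {-22, -13, -4, 5, 14, 23, 32, 41, 50}, so |A + A| = 9. Thus K = 9/5. Here |A + A| = 2|A| − 1 = 9, the minimum possible — so K = 9/5 is minimal, which holds iff A is an arithmetic progression.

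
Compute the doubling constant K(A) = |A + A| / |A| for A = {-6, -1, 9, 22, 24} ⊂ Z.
K = |A + A| / |A| = 14/5

Enumerate A + A = {a + b : a, b ∈ A}. With |A| = 5, there are |A|^2 = 25 ordered sum pairs; collecting distinct values, A + A = {-12, -7, -2, 3, 8, 16, 18, 21, 23, 31, 33, 44, 46, 48}, so |A + A| = 14. Thus K = 14/5. For comparison, the minimum possible |A + A| over all 5-element sets is 2·5 − 1 = 9 (so min K = 9/5), attained only by arithmetic progressions.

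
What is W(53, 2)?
W(53, 2) = 53 + 1 = 54

A 2-term AP is any pair of integers, so a monochromatic 2-AP exists iff some colour is used at least twice. With 53 colours, the colouring i ↦ i on {1, ..., 53} uses each colour once, avoiding any monochromatic pair, so W(53, 2) > 53. For {1, ..., 54}, pigeonhole forces two integers of the same colour, which form a monochromatic 2-AP. Hence W(53, 2) = 54.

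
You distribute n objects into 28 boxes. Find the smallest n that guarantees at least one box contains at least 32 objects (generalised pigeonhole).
n = (32 − 1)·28 + 1 = 869

By the generalised pigeonhole principle, to guarantee some box contains ≥ r objects we need more than (r − 1) · k objects total. Threshold: n = (r − 1) · k + 1. With r = 32 and k = 28: n = 31 · 28 + 1 = 868 + 1 = 869. For n = 868 = 31 · 28, we can put exactly 31 objects in every box, avoiding 32 in any single one — so 869 is tight.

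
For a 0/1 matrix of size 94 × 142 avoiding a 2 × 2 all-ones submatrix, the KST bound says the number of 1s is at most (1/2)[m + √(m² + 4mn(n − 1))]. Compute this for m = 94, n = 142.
z(94, 142; 2, 2) ≤ (1/2)[94 + √(94² + 4·94·142·141)] = (1/2)[94 + √7537108] = 1419.6897

Kővári–Sós–Turán: let r_1, ..., r_94 be the row sums and z = Σ r_i the total number of 1s. Each pair of columns can share at most one row with both entries 1 (else a 2×2 all-ones block appears), so Σ_i C(r_i, 2) ≤ C(142, 2) = 10011. By convexity Σ_i C(r_i, 2) ≥ 94·C(z/94, 2) = z(z − 94)/(2·94), giving z² − 94z − 94·142·141 ≤ 0 and hence z ≤ (1/2)[94 + √(8836 + 4·1882068)] = (1/2)[94 + √7537108] ≈ (1/2)(94 + 2745.3794) = 1419.6897.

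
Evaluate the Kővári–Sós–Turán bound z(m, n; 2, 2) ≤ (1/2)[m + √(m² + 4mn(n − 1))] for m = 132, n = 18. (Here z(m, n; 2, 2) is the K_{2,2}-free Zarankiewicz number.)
z(132, 18; 2, 2) ≤ (1/2)[132 + √(132² + 4·132·18·17)] = (1/2)[132 + √178992] = 277.5372

Kővári–Sós–Turán: let r_1, ..., r_132 be the row sums and z = Σ r_i the total number of 1s. Each pair of columns can share at most one row with both entries 1 (else a 2×2 all-ones block appears), so Σ_i C(r_i, 2) ≤ C(18, 2) = 153. By convexity Σ_i C(r_i, 2) ≥ 132·C(z/132, 2) = z(z − 132)/(2·132), giving z² − 132z − 132·18·17 ≤ 0 and hence z ≤ (1/2)[132 + √(17424 + 4·40392)] = (1/2)[132 + √178992] ≈ (1/2)(132 + 423.0745) = 277.5372.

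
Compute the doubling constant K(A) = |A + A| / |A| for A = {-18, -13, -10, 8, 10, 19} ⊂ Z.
K = |A + A| / |A| = 21/6 = 7/2

Enumerate A + A = {a + b : a, b ∈ A}. With |A| = 6, there are |A|^2 = 36 ordered sum pairs; collecting distinct values, A + A = {-36, -31, -28, -26, -23, -20, -10, -8, -5, -3, -2, 0, 1, 6, 9, 16, 18, 20, 27, 29, 38}, so |A + A| = 21. Thus K = 21/6 = 7/2. For comparison, the minimum possible |A + A| over all 6-element sets is 2·6 − 1 = 11 (so min K = 11/6), attained only by arithmetic progressions.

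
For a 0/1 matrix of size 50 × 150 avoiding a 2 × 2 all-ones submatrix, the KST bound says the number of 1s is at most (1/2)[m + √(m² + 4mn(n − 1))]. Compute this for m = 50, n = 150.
z(50, 150; 2, 2) ≤ (1/2)[50 + √(50² + 4·50·150·149)] = (1/2)[50 + √4472500] = 1082.4143

Kővári–Sós–Turán: let r_1, ..., r_50 be the row sums and z = Σ r_i the total number of 1s. Each pair of columns can share at most one row with both entries 1 (else a 2×2 all-ones block appears), so Σ_i C(r_i, 2) ≤ C(150, 2) = 11175. By convexity Σ_i C(r_i, 2) ≥ 50·C(z/50, 2) = z(z − 50)/(2·50), giving z² − 50z − 50·150·149 ≤ 0 and hence z ≤ (1/2)[50 + √(2500 + 4·1117500)] = (1/2)[50 + √4472500] ≈ (1/2)(50 + 2114.8286) = 1082.4143.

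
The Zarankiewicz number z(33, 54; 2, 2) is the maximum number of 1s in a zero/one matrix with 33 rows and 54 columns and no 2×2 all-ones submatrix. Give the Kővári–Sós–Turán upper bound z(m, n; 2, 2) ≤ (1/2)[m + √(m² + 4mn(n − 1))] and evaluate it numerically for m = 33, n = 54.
z(33, 54; 2, 2) ≤ (1/2)[33 + √(33² + 4·33·54·53)] = (1/2)[33 + √378873] = 324.2633

Kővári–Sós–Turán: let r_1, ..., r_33 be the row sums and z = Σ r_i the total number of 1s. Each pair of columns can share at most one row with both entries 1 (else a 2×2 all-ones block appears), so Σ_i C(r_i, 2) ≤ C(54, 2) = 1431. By convexity Σ_i C(r_i, 2) ≥ 33·C(z/33, 2) = z(z − 33)/(2·33), giving z² − 33z − 33·54·53 ≤ 0 and hence z ≤ (1/2)[33 + √(1089 + 4·94446)] = (1/2)[33 + √378873] ≈ (1/2)(33 + 615.5266) = 324.2633.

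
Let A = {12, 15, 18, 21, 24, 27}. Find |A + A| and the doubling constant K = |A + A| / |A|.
K = |A + A| / |A| = 11/6

Enumerate A + A = {a + b : a, b ∈ A}. With |A| = 6, there are |A|^2 = 36 ordered sum pairs; collecting distinct values, A + A = {24, 27, 30, 33, 36, 39, 42, 45, 48, 51, 54}, so |A + A| = 11. Thus K = 11/6. Here |A + A| = 2|A| − 1 = 11, the minimum possible — so K = 11/6 is minimal, which holds iff A is an arithmetic progression.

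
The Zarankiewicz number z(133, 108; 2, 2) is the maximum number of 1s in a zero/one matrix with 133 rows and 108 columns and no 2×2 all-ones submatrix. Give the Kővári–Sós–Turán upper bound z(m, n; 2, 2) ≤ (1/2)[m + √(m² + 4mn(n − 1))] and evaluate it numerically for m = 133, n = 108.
z(133, 108; 2, 2) ≤ (1/2)[133 + √(133² + 4·133·108·107)] = (1/2)[133 + √6165481] = 1308.0193

Kővári–Sós–Turán: let r_1, ..., r_133 be the row sums and z = Σ r_i the total number of 1s. Each pair of columns can share at most one row with both entries 1 (else a 2×2 all-ones block appears), so Σ_i C(r_i, 2) ≤ C(108, 2) = 5778. By convexity Σ_i C(r_i, 2) ≥ 133·C(z/133, 2) = z(z − 133)/(2·133), giving z² − 133z − 133·108·107 ≤ 0 and hence z ≤ (1/2)[133 + √(17689 + 4·1536948)] = (1/2)[133 + √6165481] ≈ (1/2)(133 + 2483.0387) = 1308.0193.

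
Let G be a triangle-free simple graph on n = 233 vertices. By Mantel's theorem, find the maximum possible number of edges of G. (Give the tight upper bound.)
ex(233, K_3) = ⌊233^2/4⌋ = 13572

Mantel (1907): a triangle-free graph on n vertices has at most ⌊n^2/4⌋ edges, with equality for the complete bipartite graph K_{⌊n/2⌋, ⌈n/2⌉}. For n = 233: ⌊233^2/4⌋ = ⌊54289/4⌋ = 13572. The extremal graph is K_{116, 117}, which has 116·117 = 13572 edges.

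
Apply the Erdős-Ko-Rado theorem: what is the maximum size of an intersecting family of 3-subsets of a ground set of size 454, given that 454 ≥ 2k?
max |F| = C(453, 2) = 102378

The Erdős-Ko-Rado theorem states: for n ≥ 2k, an intersecting family of k-subsets of an n-element set has size at most C(n − 1, k − 1), with equality for 'star' families {A ⊆ [n] : |A| = k, i ∈ A} (fix an element i). For n = 454, k = 3: C(453, 2) = 102378.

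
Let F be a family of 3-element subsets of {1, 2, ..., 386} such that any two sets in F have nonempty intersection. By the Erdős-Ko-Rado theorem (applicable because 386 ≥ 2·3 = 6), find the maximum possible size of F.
max |F| = C(385, 2) = 73920

The Erdős-Ko-Rado theorem states: for n ≥ 2k, an intersecting family of k-subsets of an n-element set has size at most C(n − 1, k − 1), with equality for 'star' families {A ⊆ [n] : |A| = k, i ∈ A} (fix an element i). For n = 386, k = 3: C(385, 2) = 73920.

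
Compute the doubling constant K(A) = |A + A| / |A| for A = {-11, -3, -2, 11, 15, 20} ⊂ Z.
K = |A + A| / |A| = 20/6 = 10/3

Enumerate A + A = {a + b : a, b ∈ A}. With |A| = 6, there are |A|^2 = 36 ordered sum pairs; collecting distinct values, A + A = {-22, -14, -13, -6, -5, -4, 0, 4, 8, 9, 12, 13, 17, 18, 22, 26, 30, 31, 35, 40}, so |A + A| = 20. Thus K = 20/6 = 10/3. For comparison, the minimum possible |A + A| over all 6-element sets is 2·6 − 1 = 11 (so min K = 11/6), attained only by arithmetic progressions.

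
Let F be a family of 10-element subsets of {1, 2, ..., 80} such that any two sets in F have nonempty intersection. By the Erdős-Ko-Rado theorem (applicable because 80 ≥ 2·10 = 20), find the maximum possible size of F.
max |F| = C(79, 9) = 205811513765

The Erdős-Ko-Rado theorem states: for n ≥ 2k, an intersecting family of k-subsets of an n-element set has size at most C(n − 1, k − 1), with equality for 'star' families {A ⊆ [n] : |A| = k, i ∈ A} (fix an element i). For n = 80, k = 10: C(79, 9) = 205811513765.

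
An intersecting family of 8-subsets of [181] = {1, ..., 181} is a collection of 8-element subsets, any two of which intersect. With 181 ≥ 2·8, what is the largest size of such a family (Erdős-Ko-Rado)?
max |F| = C(180, 7) = 1079414463600

The Erdős-Ko-Rado theorem states: for n ≥ 2k, an intersecting family of k-subsets of an n-element set has size at most C(n − 1, k − 1), with equality for 'star' families {A ⊆ [n] : |A| = k, i ∈ A} (fix an element i). For n = 181, k = 8: C(180, 7) = 1079414463600.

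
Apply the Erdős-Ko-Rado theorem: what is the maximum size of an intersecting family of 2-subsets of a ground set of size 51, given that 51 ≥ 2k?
max |F| = C(50, 1) = 50

Erdős-Ko-Rado (1961): when n ≥ 2k, max |F| = C(n−1, k−1). The bound is attained by the star {A : i ∈ A} for any fixed i ∈ [n]. Here C(51−1, 2−1) = C(50, 1) = 50.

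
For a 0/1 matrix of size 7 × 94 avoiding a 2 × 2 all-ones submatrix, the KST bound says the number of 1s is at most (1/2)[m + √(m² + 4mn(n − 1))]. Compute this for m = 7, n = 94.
z(7, 94; 2, 2) ≤ (1/2)[7 + √(7² + 4·7·94·93)] = (1/2)[7 + √244825] = 250.899

Kővári–Sós–Turán: let r_1, ..., r_7 be the row sums and z = Σ r_i the total number of 1s. Each pair of columns can share at most one row with both entries 1 (else a 2×2 all-ones block appears), so Σ_i C(r_i, 2) ≤ C(94, 2) = 4371. By convexity Σ_i C(r_i, 2) ≥ 7·C(z/7, 2) = z(z − 7)/(2·7), giving z² − 7z − 7·94·93 ≤ 0 and hence z ≤ (1/2)[7 + √(49 + 4·61194)] = (1/2)[7 + √244825] ≈ (1/2)(7 + 494.7979) = 250.899.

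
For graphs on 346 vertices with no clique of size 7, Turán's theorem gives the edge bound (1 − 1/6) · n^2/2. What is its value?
Turán density bound = (5/6) · 346^2/2 = 149645/3 ≈ 49881.6667

Turán's theorem: ex(n, K_{r+1}) is achieved by the complete r-partite Turán graph T(n, r) with parts as balanced as possible, and is at most (1 − 1/r) · n^2/2. For r = 6, n = 346: the density bound is (5/6) · 119716/2 = 149645/3 ≈ 49881.6667. The integer-valued extremum is e(T(346, 6)) = 49881, which is strictly less than the density bound 149645/3 since 6 ∤ 346 (the parts of T(346, 6) cannot all be equal).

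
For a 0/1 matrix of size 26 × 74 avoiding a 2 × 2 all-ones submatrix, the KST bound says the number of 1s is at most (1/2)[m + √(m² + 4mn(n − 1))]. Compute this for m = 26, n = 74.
z(26, 74; 2, 2) ≤ (1/2)[26 + √(26² + 4·26·74·73)] = (1/2)[26 + √562484] = 387.9947

Kővári–Sós–Turán: let r_1, ..., r_26 be the row sums and z = Σ r_i the total number of 1s. Each pair of columns can share at most one row with both entries 1 (else a 2×2 all-ones block appears), so Σ_i C(r_i, 2) ≤ C(74, 2) = 2701. By convexity Σ_i C(r_i, 2) ≥ 26·C(z/26, 2) = z(z − 26)/(2·26), giving z² − 26z − 26·74·73 ≤ 0 and hence z ≤ (1/2)[26 + √(676 + 4·140452)] = (1/2)[26 + √562484] ≈ (1/2)(26 + 749.9893) = 387.9947.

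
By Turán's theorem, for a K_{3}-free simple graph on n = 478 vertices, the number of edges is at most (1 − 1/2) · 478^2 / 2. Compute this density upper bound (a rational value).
Turán density bound = (1/2) · 478^2/2 = 57121

Turán's theorem: ex(n, K_{r+1}) is achieved by the complete r-partite Turán graph T(n, r) with parts as balanced as possible, and is at most (1 − 1/r) · n^2/2. For r = 2, n = 478: the density bound is (1/2) · 228484/2 = 57121. Since 2 ∣ 478, the Turán graph T(478, 2) has parts of equal size 239, and its edge count e(T(478, 2)) = 57121 attains the density bound exactly.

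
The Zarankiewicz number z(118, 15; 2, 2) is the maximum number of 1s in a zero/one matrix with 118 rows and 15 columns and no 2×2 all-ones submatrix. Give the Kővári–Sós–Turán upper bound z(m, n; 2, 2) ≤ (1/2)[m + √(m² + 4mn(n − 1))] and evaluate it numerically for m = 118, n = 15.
z(118, 15; 2, 2) ≤ (1/2)[118 + √(118² + 4·118·15·14)] = (1/2)[118 + √113044] = 227.1101

Kővári–Sós–Turán: let r_1, ..., r_118 be the row sums and z = Σ r_i the total number of 1s. Each pair of columns can share at most one row with both entries 1 (else a 2×2 all-ones block appears), so Σ_i C(r_i, 2) ≤ C(15, 2) = 105. By convexity Σ_i C(r_i, 2) ≥ 118·C(z/118, 2) = z(z − 118)/(2·118), giving z² − 118z − 118·15·14 ≤ 0 and hence z ≤ (1/2)[118 + √(13924 + 4·24780)] = (1/2)[118 + √113044] ≈ (1/2)(118 + 336.2202) = 227.1101.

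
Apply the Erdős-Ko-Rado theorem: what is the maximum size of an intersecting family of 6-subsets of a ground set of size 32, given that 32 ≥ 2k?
max |F| = C(31, 5) = 169911

The Erdős-Ko-Rado theorem states: for n ≥ 2k, an intersecting family of k-subsets of an n-element set has size at most C(n − 1, k − 1), with equality for 'star' families {A ⊆ [n] : |A| = k, i ∈ A} (fix an element i). For n = 32, k = 6: C(31, 5) = 169911.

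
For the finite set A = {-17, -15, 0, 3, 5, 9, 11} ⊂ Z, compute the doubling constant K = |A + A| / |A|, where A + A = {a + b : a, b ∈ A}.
K = |A + A| / |A| = 25/7

Enumerate A + A = {a + b : a, b ∈ A}. With |A| = 7, there are |A|^2 = 49 ordered sum pairs; collecting distinct values, A + A = {-34, -32, -30, -17, -15, -14, -12, -10, -8, -6, -4, 0, 3, 5, 6, 8, 9, 10, 11, 12, 14, 16, 18, 20, 22}, so |A + A| = 25. Thus K = 25/7. For comparison, the minimum possible |A + A| over all 7-element sets is 2·7 − 1 = 13 (so min K = 13/7), attained only by arithmetic progressions.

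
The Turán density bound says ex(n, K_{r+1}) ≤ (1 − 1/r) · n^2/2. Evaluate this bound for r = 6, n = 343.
Turán density bound = (5/6) · 343^2/2 = 588245/12 ≈ 49020.4167

Turán's theorem: ex(n, K_{r+1}) is achieved by the complete r-partite Turán graph T(n, r) with parts as balanced as possible, and is at most (1 − 1/r) · n^2/2. For r = 6, n = 343: the density bound is (5/6) · 117649/2 = 588245/12 ≈ 49020.4167. The integer-valued extremum is e(T(343, 6)) = 49020, which is strictly less than the density bound 588245/12 since 6 ∤ 343 (the parts of T(343, 6) cannot all be equal).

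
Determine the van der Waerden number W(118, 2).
W(118, 2) = 118 + 1 = 119

A 2-term AP is any pair of integers, so a monochromatic 2-AP exists iff some colour is used at least twice. With 118 colours, the colouring i ↦ i on {1, ..., 118} uses each colour once, avoiding any monochromatic pair, so W(118, 2) > 118. For {1, ..., 119}, pigeonhole forces two integers of the same colour, which form a monochromatic 2-AP. Hence W(118, 2) = 119.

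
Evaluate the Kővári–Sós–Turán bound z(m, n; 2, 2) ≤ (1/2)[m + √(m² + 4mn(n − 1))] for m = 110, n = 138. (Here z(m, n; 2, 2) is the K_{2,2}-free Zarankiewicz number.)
z(110, 138; 2, 2) ≤ (1/2)[110 + √(110² + 4·110·138·137)] = (1/2)[110 + √8330740] = 1498.1511

Kővári–Sós–Turán: let r_1, ..., r_110 be the row sums and z = Σ r_i the total number of 1s. Each pair of columns can share at most one row with both entries 1 (else a 2×2 all-ones block appears), so Σ_i C(r_i, 2) ≤ C(138, 2) = 9453. By convexity Σ_i C(r_i, 2) ≥ 110·C(z/110, 2) = z(z − 110)/(2·110), giving z² − 110z − 110·138·137 ≤ 0 and hence z ≤ (1/2)[110 + √(12100 + 4·2079660)] = (1/2)[110 + √8330740] ≈ (1/2)(110 + 2886.3021) = 1498.1511.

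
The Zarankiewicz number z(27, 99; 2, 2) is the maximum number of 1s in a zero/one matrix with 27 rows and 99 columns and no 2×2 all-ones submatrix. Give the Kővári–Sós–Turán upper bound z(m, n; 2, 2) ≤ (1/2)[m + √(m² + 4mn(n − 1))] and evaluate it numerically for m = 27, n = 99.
z(27, 99; 2, 2) ≤ (1/2)[27 + √(27² + 4·27·99·98)] = (1/2)[27 + √1048545] = 525.4924

Kővári–Sós–Turán: let r_1, ..., r_27 be the row sums and z = Σ r_i the total number of 1s. Each pair of columns can share at most one row with both entries 1 (else a 2×2 all-ones block appears), so Σ_i C(r_i, 2) ≤ C(99, 2) = 4851. By convexity Σ_i C(r_i, 2) ≥ 27·C(z/27, 2) = z(z − 27)/(2·27), giving z² − 27z − 27·99·98 ≤ 0 and hence z ≤ (1/2)[27 + √(729 + 4·261954)] = (1/2)[27 + √1048545] ≈ (1/2)(27 + 1023.9849) = 525.4924.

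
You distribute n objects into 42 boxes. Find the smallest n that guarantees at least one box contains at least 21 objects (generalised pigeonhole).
n = (21 − 1)·42 + 1 = 841

By the generalised pigeonhole principle, to guarantee some box contains ≥ r objects we need more than (r − 1) · k objects total. Threshold: n = (r − 1) · k + 1. With r = 21 and k = 42: n = 20 · 42 + 1 = 840 + 1 = 841. For n = 840 = 20 · 42, we can put exactly 20 objects in every box, avoiding 21 in any single one — so 841 is tight.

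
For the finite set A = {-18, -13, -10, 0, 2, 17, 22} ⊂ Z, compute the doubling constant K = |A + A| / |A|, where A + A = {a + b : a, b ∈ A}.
K = |A + A| / |A| = 26/7

Enumerate A + A = {a + b : a, b ∈ A}. With |A| = 7, there are |A|^2 = 49 ordered sum pairs; collecting distinct values, A + A = {-36, -31, -28, -26, -23, -20, -18, -16, -13, -11, -10, -8, -1, 0, 2, 4, 7, 9, 12, 17, 19, 22, 24, 34, 39, 44}, so |A + A| = 26. Thus K = 26/7. For comparison, the minimum possible |A + A| over all 7-element sets is 2·7 − 1 = 13 (so min K = 13/7), attained only by arithmetic progressions.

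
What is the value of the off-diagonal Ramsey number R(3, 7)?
R(3, 7) = 23

Lower bound: an explicit 2-colouring of K_{22} (typically a Paley-type or other structured construction) avoids a red K_3 and a blue K_7, showing R(3, 7) > 22.
Upper bound: the simple Erdős–Szekeres recurrence only gives R(3, 7) ≤ 25; the tight bound R(3, 7) ≤ 23 requires a sharper case analysis (or computer search) of 2-colourings of K_{23}.
Hence R(3, 7) = 23.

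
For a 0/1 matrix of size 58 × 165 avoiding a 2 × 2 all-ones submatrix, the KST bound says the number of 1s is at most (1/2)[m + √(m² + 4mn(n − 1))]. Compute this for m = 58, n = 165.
z(58, 165; 2, 2) ≤ (1/2)[58 + √(58² + 4·58·165·164)] = (1/2)[58 + √6281284] = 1282.1245

Kővári–Sós–Turán: let r_1, ..., r_58 be the row sums and z = Σ r_i the total number of 1s. Each pair of columns can share at most one row with both entries 1 (else a 2×2 all-ones block appears), so Σ_i C(r_i, 2) ≤ C(165, 2) = 13530. By convexity Σ_i C(r_i, 2) ≥ 58·C(z/58, 2) = z(z − 58)/(2·58), giving z² − 58z − 58·165·164 ≤ 0 and hence z ≤ (1/2)[58 + √(3364 + 4·1569480)] = (1/2)[58 + √6281284] ≈ (1/2)(58 + 2506.249) = 1282.1245.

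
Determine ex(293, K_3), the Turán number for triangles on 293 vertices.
ex(293, K_3) = ⌊293^2/4⌋ = 21462

Mantel (1907): a triangle-free graph on n vertices has at most ⌊n^2/4⌋ edges, with equality for the complete bipartite graph K_{⌊n/2⌋, ⌈n/2⌉}. For n = 293: ⌊293^2/4⌋ = ⌊85849/4⌋ = 21462. The extremal graph is K_{146, 147}, which has 146·147 = 21462 edges.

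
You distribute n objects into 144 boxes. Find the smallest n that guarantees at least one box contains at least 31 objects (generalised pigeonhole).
n = (31 − 1)·144 + 1 = 4321

By the generalised pigeonhole principle, to guarantee some box contains ≥ r objects we need more than (r − 1) · k objects total. Threshold: n = (r − 1) · k + 1. With r = 31 and k = 144: n = 30 · 144 + 1 = 4320 + 1 = 4321. For n = 4320 = 30 · 144, we can put exactly 30 objects in every box, avoiding 31 in any single one — so 4321 is tight.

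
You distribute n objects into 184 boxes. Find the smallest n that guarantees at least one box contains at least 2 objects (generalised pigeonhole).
n = (2 − 1)·184 + 1 = 185

By the generalised pigeonhole principle, to guarantee some box contains ≥ r objects we need more than (r − 1) · k objects total. Threshold: n = (r − 1) · k + 1. With r = 2 and k = 184: n = 1 · 184 + 1 = 184 + 1 = 185. For n = 184 = 1 · 184, we can put exactly 1 objects in every box, avoiding 2 in any single one — so 185 is tight.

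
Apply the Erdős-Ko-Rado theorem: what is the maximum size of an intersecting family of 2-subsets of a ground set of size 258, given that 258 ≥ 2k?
max |F| = C(257, 1) = 257

Erdős-Ko-Rado (1961): when n ≥ 2k, max |F| = C(n−1, k−1). The bound is attained by the star {A : i ∈ A} for any fixed i ∈ [n]. Here C(258−1, 2−1) = C(257, 1) = 257.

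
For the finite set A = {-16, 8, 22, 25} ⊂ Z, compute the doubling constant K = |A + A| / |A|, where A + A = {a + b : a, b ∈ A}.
K = |A + A| / |A| = 10/4 = 5/2

Enumerate A + A = {a + b : a, b ∈ A}. With |A| = 4, there are |A|^2 = 16 ordered sum pairs; collecting distinct values, A + A = {-32, -8, 6, 9, 16, 30, 33, 44, 47, 50}, so |A + A| = 10. Thus K = 10/4 = 5/2. For comparison, the minimum possible |A + A| over all 4-element sets is 2·4 − 1 = 7 (so min K = 7/4), attained only by arithmetic progressions.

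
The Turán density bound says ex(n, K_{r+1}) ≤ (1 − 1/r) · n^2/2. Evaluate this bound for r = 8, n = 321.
Turán density bound = (7/8) · 321^2/2 = 721287/16 ≈ 45080.4375

Turán's theorem: ex(n, K_{r+1}) is achieved by the complete r-partite Turán graph T(n, r) with parts as balanced as possible, and is at most (1 − 1/r) · n^2/2. For r = 8, n = 321: the density bound is (7/8) · 103041/2 = 721287/16 ≈ 45080.4375. The integer-valued extremum is e(T(321, 8)) = 45080, which is strictly less than the density bound 721287/16 since 8 ∤ 321 (the parts of T(321, 8) cannot all be equal).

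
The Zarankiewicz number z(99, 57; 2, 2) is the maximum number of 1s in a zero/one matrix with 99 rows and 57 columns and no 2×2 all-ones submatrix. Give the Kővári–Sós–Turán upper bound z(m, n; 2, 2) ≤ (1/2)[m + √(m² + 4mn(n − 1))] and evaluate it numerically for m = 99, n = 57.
z(99, 57; 2, 2) ≤ (1/2)[99 + √(99² + 4·99·57·56)] = (1/2)[99 + √1273833] = 613.8211

Kővári–Sós–Turán: let r_1, ..., r_99 be the row sums and z = Σ r_i the total number of 1s. Each pair of columns can share at most one row with both entries 1 (else a 2×2 all-ones block appears), so Σ_i C(r_i, 2) ≤ C(57, 2) = 1596. By convexity Σ_i C(r_i, 2) ≥ 99·C(z/99, 2) = z(z − 99)/(2·99), giving z² − 99z − 99·57·56 ≤ 0 and hence z ≤ (1/2)[99 + √(9801 + 4·316008)] = (1/2)[99 + √1273833] ≈ (1/2)(99 + 1128.6421) = 613.8211.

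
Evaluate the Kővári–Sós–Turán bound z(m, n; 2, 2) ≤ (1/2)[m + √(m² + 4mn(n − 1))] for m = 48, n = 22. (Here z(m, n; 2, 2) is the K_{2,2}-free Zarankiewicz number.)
z(48, 22; 2, 2) ≤ (1/2)[48 + √(48² + 4·48·22·21)] = (1/2)[48 + √91008] = 174.8377

Kővári–Sós–Turán: let r_1, ..., r_48 be the row sums and z = Σ r_i the total number of 1s. Each pair of columns can share at most one row with both entries 1 (else a 2×2 all-ones block appears), so Σ_i C(r_i, 2) ≤ C(22, 2) = 231. By convexity Σ_i C(r_i, 2) ≥ 48·C(z/48, 2) = z(z − 48)/(2·48), giving z² − 48z − 48·22·21 ≤ 0 and hence z ≤ (1/2)[48 + √(2304 + 4·22176)] = (1/2)[48 + √91008] ≈ (1/2)(48 + 301.6753) = 174.8377.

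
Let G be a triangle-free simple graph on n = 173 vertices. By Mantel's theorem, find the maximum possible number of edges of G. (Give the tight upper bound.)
ex(173, K_3) = ⌊173^2/4⌋ = 7482

Mantel (1907): a triangle-free graph on n vertices has at most ⌊n^2/4⌋ edges, with equality for the complete bipartite graph K_{⌊n/2⌋, ⌈n/2⌉}. For n = 173: ⌊173^2/4⌋ = ⌊29929/4⌋ = 7482. The extremal graph is K_{86, 87}, which has 86·87 = 7482 edges.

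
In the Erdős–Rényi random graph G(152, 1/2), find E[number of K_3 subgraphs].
E[# K_3] = C(152, 3) · (1/2)^C(3, 2) = 573800 / 2^3 = 71725

For each 3-subset S of vertices (there are C(152, 3) = 573800 such S), let X_S = 1 if S induces a K_3 (all C(3, 2) = 3 edges present). Then P(X_S = 1) = (1/2)^3 = 1/8. By linearity of expectation, E[# K_3] = C(152, 3) · (1/2)^3 = 573800 / 8 = 71725.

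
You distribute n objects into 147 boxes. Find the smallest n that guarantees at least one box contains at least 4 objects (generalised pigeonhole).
n = (4 − 1)·147 + 1 = 442

By the generalised pigeonhole principle, to guarantee some box contains ≥ r objects we need more than (r − 1) · k objects total. Threshold: n = (r − 1) · k + 1. With r = 4 and k = 147: n = 3 · 147 + 1 = 441 + 1 = 442. For n = 441 = 3 · 147, we can put exactly 3 objects in every box, avoiding 4 in any single one — so 442 is tight.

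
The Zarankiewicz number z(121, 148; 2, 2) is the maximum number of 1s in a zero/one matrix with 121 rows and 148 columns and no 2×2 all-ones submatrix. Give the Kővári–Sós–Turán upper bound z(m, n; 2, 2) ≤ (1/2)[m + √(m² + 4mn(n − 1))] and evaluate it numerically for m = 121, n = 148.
z(121, 148; 2, 2) ≤ (1/2)[121 + √(121² + 4·121·148·147)] = (1/2)[121 + √10544545] = 1684.1183

Kővári–Sós–Turán: let r_1, ..., r_121 be the row sums and z = Σ r_i the total number of 1s. Each pair of columns can share at most one row with both entries 1 (else a 2×2 all-ones block appears), so Σ_i C(r_i, 2) ≤ C(148, 2) = 10878. By convexity Σ_i C(r_i, 2) ≥ 121·C(z/121, 2) = z(z − 121)/(2·121), giving z² − 121z − 121·148·147 ≤ 0 and hence z ≤ (1/2)[121 + √(14641 + 4·2632476)] = (1/2)[121 + √10544545] ≈ (1/2)(121 + 3247.2365) = 1684.1183.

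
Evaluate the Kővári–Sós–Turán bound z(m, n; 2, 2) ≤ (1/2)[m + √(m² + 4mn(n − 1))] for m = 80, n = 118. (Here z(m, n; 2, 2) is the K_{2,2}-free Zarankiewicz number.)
z(80, 118; 2, 2) ≤ (1/2)[80 + √(80² + 4·80·118·117)] = (1/2)[80 + √4424320] = 1091.7034

Kővári–Sós–Turán: let r_1, ..., r_80 be the row sums and z = Σ r_i the total number of 1s. Each pair of columns can share at most one row with both entries 1 (else a 2×2 all-ones block appears), so Σ_i C(r_i, 2) ≤ C(118, 2) = 6903. By convexity Σ_i C(r_i, 2) ≥ 80·C(z/80, 2) = z(z − 80)/(2·80), giving z² − 80z − 80·118·117 ≤ 0 and hence z ≤ (1/2)[80 + √(6400 + 4·1104480)] = (1/2)[80 + √4424320] ≈ (1/2)(80 + 2103.4068) = 1091.7034.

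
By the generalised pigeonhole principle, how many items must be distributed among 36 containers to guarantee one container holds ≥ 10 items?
n = (10 − 1)·36 + 1 = 325

By the generalised pigeonhole principle, to guarantee some box contains ≥ r objects we need more than (r − 1) · k objects total. Threshold: n = (r − 1) · k + 1. With r = 10 and k = 36: n = 9 · 36 + 1 = 324 + 1 = 325. For n = 324 = 9 · 36, we can put exactly 9 objects in every box, avoiding 10 in any single one — so 325 is tight.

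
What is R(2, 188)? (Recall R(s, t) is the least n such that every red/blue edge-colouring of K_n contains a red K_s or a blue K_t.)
R(2, 188) = 188

R(2, k) = k for all k ≥ 2: in a 2-colouring of K_k, either some edge is red (a red K_2) or all edges are blue (a blue K_k). And K_{187} coloured all-blue has no blue K_188, so R(2, 188) > 187. Hence R(2, 188) = 188.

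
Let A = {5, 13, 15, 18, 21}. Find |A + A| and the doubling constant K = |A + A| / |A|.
K = |A + A| / |A| = 13/5

Enumerate A + A = {a + b : a, b ∈ A}. With |A| = 5, there are |A|^2 = 25 ordered sum pairs; collecting distinct values, A + A = {10, 18, 20, 23, 26, 28, 30, 31, 33, 34, 36, 39, 42}, so |A + A| = 13. Thus K = 13/5. For comparison, the minimum possible |A + A| over all 5-element sets is 2·5 − 1 = 9 (so min K = 9/5), attained only by arithmetic progressions.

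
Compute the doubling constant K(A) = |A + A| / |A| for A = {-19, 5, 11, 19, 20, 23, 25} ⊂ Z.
K = |A + A| / |A| = 27/7

Enumerate A + A = {a + b : a, b ∈ A}. With |A| = 7, there are |A|^2 = 49 ordered sum pairs; collecting distinct values, A + A = {-38, -14, -8, 0, 1, 4, 6, 10, 16, 22, 24, 25, 28, 30, 31, 34, 36, 38, 39, 40, 42, 43, 44, 45, 46, 48, 50}, so |A + A| = 27. Thus K = 27/7. For comparison, the minimum possible |A + A| over all 7-element sets is 2·7 − 1 = 13 (so min K = 13/7), attained only by arithmetic progressions.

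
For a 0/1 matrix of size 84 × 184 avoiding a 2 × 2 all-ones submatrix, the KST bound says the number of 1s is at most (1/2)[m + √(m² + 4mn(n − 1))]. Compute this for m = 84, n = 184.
z(84, 184; 2, 2) ≤ (1/2)[84 + √(84² + 4·84·184·183)] = (1/2)[84 + √11320848] = 1724.3234

Kővári–Sós–Turán: let r_1, ..., r_84 be the row sums and z = Σ r_i the total number of 1s. Each pair of columns can share at most one row with both entries 1 (else a 2×2 all-ones block appears), so Σ_i C(r_i, 2) ≤ C(184, 2) = 16836. By convexity Σ_i C(r_i, 2) ≥ 84·C(z/84, 2) = z(z − 84)/(2·84), giving z² − 84z − 84·184·183 ≤ 0 and hence z ≤ (1/2)[84 + √(7056 + 4·2828448)] = (1/2)[84 + √11320848] ≈ (1/2)(84 + 3364.6468) = 1724.3234.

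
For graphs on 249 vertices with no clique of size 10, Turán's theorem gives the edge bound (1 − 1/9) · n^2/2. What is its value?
Turán density bound = (8/9) · 249^2/2 = 27556

Turán's theorem: ex(n, K_{r+1}) is achieved by the complete r-partite Turán graph T(n, r) with parts as balanced as possible, and is at most (1 − 1/r) · n^2/2. For r = 9, n = 249: the density bound is (8/9) · 62001/2 = 27556. The integer-valued extremum is e(T(249, 9)) = 27555, which is strictly less than the density bound 27556 since 9 ∤ 249 (the parts of T(249, 9) cannot all be equal).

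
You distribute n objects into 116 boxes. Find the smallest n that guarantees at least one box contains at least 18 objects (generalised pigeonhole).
n = (18 − 1)·116 + 1 = 1973

By the generalised pigeonhole principle, to guarantee some box contains ≥ r objects we need more than (r − 1) · k objects total. Threshold: n = (r − 1) · k + 1. With r = 18 and k = 116: n = 17 · 116 + 1 = 1972 + 1 = 1973. For n = 1972 = 17 · 116, we can put exactly 17 objects in every box, avoiding 18 in any single one — so 1973 is tight.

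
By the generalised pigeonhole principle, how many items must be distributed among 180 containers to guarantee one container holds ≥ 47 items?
n = (47 − 1)·180 + 1 = 8281

By the generalised pigeonhole principle, to guarantee some box contains ≥ r objects we need more than (r − 1) · k objects total. Threshold: n = (r − 1) · k + 1. With r = 47 and k = 180: n = 46 · 180 + 1 = 8280 + 1 = 8281. For n = 8280 = 46 · 180, we can put exactly 46 objects in every box, avoiding 47 in any single one — so 8281 is tight.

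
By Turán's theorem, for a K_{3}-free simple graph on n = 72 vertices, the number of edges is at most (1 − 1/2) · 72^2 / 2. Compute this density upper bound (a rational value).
Turán density bound = (1/2) · 72^2/2 = 1296

Turán's theorem: ex(n, K_{r+1}) is achieved by the complete r-partite Turán graph T(n, r) with parts as balanced as possible, and is at most (1 − 1/r) · n^2/2. For r = 2, n = 72: the density bound is (1/2) · 5184/2 = 1296. Since 2 ∣ 72, the Turán graph T(72, 2) has parts of equal size 36, and its edge count e(T(72, 2)) = 1296 attains the density bound exactly.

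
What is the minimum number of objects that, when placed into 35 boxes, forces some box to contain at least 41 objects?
n = (41 − 1)·35 + 1 = 1401

By the generalised pigeonhole principle, to guarantee some box contains ≥ r objects we need more than (r − 1) · k objects total. Threshold: n = (r − 1) · k + 1. With r = 41 and k = 35: n = 40 · 35 + 1 = 1400 + 1 = 1401. For n = 1400 = 40 · 35, we can put exactly 40 objects in every box, avoiding 41 in any single one — so 1401 is tight.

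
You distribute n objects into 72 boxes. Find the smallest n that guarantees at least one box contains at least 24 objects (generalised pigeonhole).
n = (24 − 1)·72 + 1 = 1657

By the generalised pigeonhole principle, to guarantee some box contains ≥ r objects we need more than (r − 1) · k objects total. Threshold: n = (r − 1) · k + 1. With r = 24 and k = 72: n = 23 · 72 + 1 = 1656 + 1 = 1657. For n = 1656 = 23 · 72, we can put exactly 23 objects in every box, avoiding 24 in any single one — so 1657 is tight.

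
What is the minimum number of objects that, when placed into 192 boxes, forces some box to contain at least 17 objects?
n = (17 − 1)·192 + 1 = 3073

By the generalised pigeonhole principle, to guarantee some box contains ≥ r objects we need more than (r − 1) · k objects total. Threshold: n = (r − 1) · k + 1. With r = 17 and k = 192: n = 16 · 192 + 1 = 3072 + 1 = 3073. For n = 3072 = 16 · 192, we can put exactly 16 objects in every box, avoiding 17 in any single one — so 3073 is tight.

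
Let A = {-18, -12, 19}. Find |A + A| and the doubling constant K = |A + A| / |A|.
K = |A + A| / |A| = 6/3 = 2

Enumerate A + A = {a + b : a, b ∈ A}. With |A| = 3, there are |A|^2 = 9 ordered sum pairs; collecting distinct values, A + A = {-36, -30, -24, 1, 7, 38}, so |A + A| = 6. Thus K = 6/3 = 2. For comparison, the minimum possible |A + A| over all 3-element sets is 2·3 − 1 = 5 (so min K = 5/3), attained only by arithmetic progressions.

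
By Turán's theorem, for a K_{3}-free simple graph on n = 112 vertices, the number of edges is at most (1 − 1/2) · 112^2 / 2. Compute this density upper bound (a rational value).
Turán density bound = (1/2) · 112^2/2 = 3136

Turán's theorem: ex(n, K_{r+1}) is achieved by the complete r-partite Turán graph T(n, r) with parts as balanced as possible, and is at most (1 − 1/r) · n^2/2. For r = 2, n = 112: the density bound is (1/2) · 12544/2 = 3136. Since 2 ∣ 112, the Turán graph T(112, 2) has parts of equal size 56, and its edge count e(T(112, 2)) = 3136 attains the density bound exactly.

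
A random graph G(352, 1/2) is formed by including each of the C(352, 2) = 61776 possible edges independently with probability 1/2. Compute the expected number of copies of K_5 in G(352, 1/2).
E[# K_5] = C(352, 5) · (1/2)^C(5, 2) = 43766442720 / 2^10 = 1367701335/32 = 42740666.71875

For each 5-subset S of vertices (there are C(352, 5) = 43766442720 such S), let X_S = 1 if S induces a K_5 (all C(5, 2) = 10 edges present). Then P(X_S = 1) = (1/2)^10 = 1/1024. By linearity of expectation, E[# K_5] = C(352, 5) · (1/2)^10 = 43766442720 / 1024 = 1367701335/32 = 42740666.71875.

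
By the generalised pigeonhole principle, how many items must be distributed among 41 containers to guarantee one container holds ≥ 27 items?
n = (27 − 1)·41 + 1 = 1067

By the generalised pigeonhole principle, to guarantee some box contains ≥ r objects we need more than (r − 1) · k objects total. Threshold: n = (r − 1) · k + 1. With r = 27 and k = 41: n = 26 · 41 + 1 = 1066 + 1 = 1067. For n = 1066 = 26 · 41, we can put exactly 26 objects in every box, avoiding 27 in any single one — so 1067 is tight.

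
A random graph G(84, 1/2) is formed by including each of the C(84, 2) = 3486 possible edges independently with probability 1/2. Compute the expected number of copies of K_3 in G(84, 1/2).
E[# K_3] = C(84, 3) · (1/2)^C(3, 2) = 95284 / 2^3 = 23821/2 = 11910.5

For each 3-subset S of vertices (there are C(84, 3) = 95284 such S), let X_S = 1 if S induces a K_3 (all C(3, 2) = 3 edges present). Then P(X_S = 1) = (1/2)^3 = 1/8. By linearity of expectation, E[# K_3] = C(84, 3) · (1/2)^3 = 95284 / 8 = 23821/2 = 11910.5.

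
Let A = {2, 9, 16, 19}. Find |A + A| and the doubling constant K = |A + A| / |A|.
K = |A + A| / |A| = 9/4

Enumerate A + A = {a + b : a, b ∈ A}. With |A| = 4, there are |A|^2 = 16 ordered sum pairs; collecting distinct values, A + A = {4, 11, 18, 21, 25, 28, 32, 35, 38}, so |A + A| = 9. Thus K = 9/4. For comparison, the minimum possible |A + A| over all 4-element sets is 2·4 − 1 = 7 (so min K = 7/4), attained only by arithmetic progressions.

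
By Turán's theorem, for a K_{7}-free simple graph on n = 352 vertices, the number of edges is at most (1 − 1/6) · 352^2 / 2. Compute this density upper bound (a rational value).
Turán density bound = (5/6) · 352^2/2 = 154880/3 ≈ 51626.6667

Turán's theorem: ex(n, K_{r+1}) is achieved by the complete r-partite Turán graph T(n, r) with parts as balanced as possible, and is at most (1 − 1/r) · n^2/2. For r = 6, n = 352: the density bound is (5/6) · 123904/2 = 154880/3 ≈ 51626.6667. The integer-valued extremum is e(T(352, 6)) = 51626, which is strictly less than the density bound 154880/3 since 6 ∤ 352 (the parts of T(352, 6) cannot all be equal).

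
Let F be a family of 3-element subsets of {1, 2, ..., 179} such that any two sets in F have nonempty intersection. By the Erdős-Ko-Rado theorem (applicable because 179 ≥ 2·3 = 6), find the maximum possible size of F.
max |F| = C(178, 2) = 15753

The Erdős-Ko-Rado theorem states: for n ≥ 2k, an intersecting family of k-subsets of an n-element set has size at most C(n − 1, k − 1), with equality for 'star' families {A ⊆ [n] : |A| = k, i ∈ A} (fix an element i). For n = 179, k = 3: C(178, 2) = 15753.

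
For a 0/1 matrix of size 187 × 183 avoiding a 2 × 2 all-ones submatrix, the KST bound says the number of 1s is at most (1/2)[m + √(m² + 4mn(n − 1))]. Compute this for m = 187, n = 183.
z(187, 183; 2, 2) ≤ (1/2)[187 + √(187² + 4·187·183·182)] = (1/2)[187 + √24947857] = 2590.8915

Kővári–Sós–Turán: let r_1, ..., r_187 be the row sums and z = Σ r_i the total number of 1s. Each pair of columns can share at most one row with both entries 1 (else a 2×2 all-ones block appears), so Σ_i C(r_i, 2) ≤ C(183, 2) = 16653. By convexity Σ_i C(r_i, 2) ≥ 187·C(z/187, 2) = z(z − 187)/(2·187), giving z² − 187z − 187·183·182 ≤ 0 and hence z ≤ (1/2)[187 + √(34969 + 4·6228222)] = (1/2)[187 + √24947857] ≈ (1/2)(187 + 4994.783) = 2590.8915.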